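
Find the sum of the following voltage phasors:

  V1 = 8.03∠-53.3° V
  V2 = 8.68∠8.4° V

Step 1 — Convert each phasor to rectangular form:
  V1 = 8.03·(cos(-53.3°) + j·sin(-53.3°)) = 4.799 - j6.438 V
  V2 = 8.68·(cos(8.4°) + j·sin(8.4°)) = 8.587 + j1.268 V
Step 2 — Sum components: V_total = 13.39 - j5.17 V.
Step 3 — Convert to polar: |V_total| = 14.35 V, ∠V_total = -21.1°.

V_total = 14.35∠-21.1° V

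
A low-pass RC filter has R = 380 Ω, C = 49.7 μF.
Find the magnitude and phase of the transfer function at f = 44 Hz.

Step 1 — Angular frequency: ω = 2π·44 = 276.5 rad/s.
Step 2 — Transfer function: H(jω) = 1/(1 + jωRC).
Step 3 — Denominator: 1 + jωRC = 1 + j·276.5·380·4.97e-05 = 1 + j5.221.
Step 4 — H = 0.03538 - j0.1847.
Step 5 — Magnitude: |H| = 0.1881 (-14.5 dB); phase: φ = -79.2°.

|H| = 0.1881 (-14.5 dB), φ = -79.2°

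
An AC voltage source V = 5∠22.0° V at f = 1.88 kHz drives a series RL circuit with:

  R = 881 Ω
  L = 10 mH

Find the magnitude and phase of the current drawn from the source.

Step 1 — Angular frequency: ω = 2π·f = 2π·1880 = 1.181e+04 rad/s.
Step 2 — Component impedances:
  R: Z = R = 881 Ω
  L: Z = jωL = j·1.181e+04·0.01 = 0 + j118.1 Ω
Step 3 — Series combination: Z_total = R + L = 881 + j118.1 Ω = 888.9∠7.6° Ω.
Step 4 — Source phasor: V = 5∠22.0° V = 4.636 + j1.873 V.
Step 5 — Ohm's law: I = V / Z_total = (4.636 + j1.873) / (881 + j118.1) = 0.005449 + j0.001395 A.
Step 6 — Convert to polar: |I| = 0.005625 A, ∠I = 14.4°.

I = 0.005625∠14.4° A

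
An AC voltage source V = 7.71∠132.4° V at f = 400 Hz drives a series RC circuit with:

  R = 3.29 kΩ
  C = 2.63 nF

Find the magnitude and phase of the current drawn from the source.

Step 1 — Angular frequency: ω = 2π·f = 2π·400 = 2513 rad/s.
Step 2 — Component impedances:
  R: Z = R = 3290 Ω
  C: Z = 1/(jωC) = -j/(ω·C) = 0 - j1.513e+05 Ω
Step 3 — Series combination: Z_total = R + C = 3290 - j1.513e+05 Ω = 1.513e+05∠-88.8° Ω.
Step 4 — Source phasor: V = 7.71∠132.4° V = -5.199 + j5.693 V.
Step 5 — Ohm's law: I = V / Z_total = (-5.199 + j5.693) / (3290 - j1.513e+05) = -3.836e-05 - j3.353e-05 A.
Step 6 — Convert to polar: |I| = 5.095e-05 A, ∠I = -138.8°.

I = 5.095e-05∠-138.8° A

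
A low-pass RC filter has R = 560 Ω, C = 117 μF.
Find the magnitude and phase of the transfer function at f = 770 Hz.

Step 1 — Angular frequency: ω = 2π·770 = 4838 rad/s.
Step 2 — Transfer function: H(jω) = 1/(1 + jωRC).
Step 3 — Denominator: 1 + jωRC = 1 + j·4838·560·0.000117 = 1 + j317.
Step 4 — H = 9.952e-06 - j0.003155.
Step 5 — Magnitude: |H| = 0.003155 (-50.0 dB); phase: φ = -89.8°.

|H| = 0.003155 (-50.0 dB), φ = -89.8°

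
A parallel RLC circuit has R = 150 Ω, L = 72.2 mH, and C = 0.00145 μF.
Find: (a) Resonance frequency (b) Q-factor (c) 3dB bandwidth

Step 1 — Resonance: ω₀ = 1/√(LC) = 1/√(0.0722·1.45e-09) = 9.773e+04 rad/s.
Step 2 — f₀ = ω₀/(2π) = 1.555e+04 Hz.
Step 3 — Parallel Q: Q = R/(ω₀L) = 150/(9.773e+04·0.0722) = 0.02126.
Step 4 — Bandwidth: Δω = ω₀/Q = 4.598e+06 rad/s; BW = Δω/(2π) = 7.317e+05 Hz.

(a) f₀ = 1.555e+04 Hz  (b) Q = 0.02126  (c) BW = 7.317e+05 Hz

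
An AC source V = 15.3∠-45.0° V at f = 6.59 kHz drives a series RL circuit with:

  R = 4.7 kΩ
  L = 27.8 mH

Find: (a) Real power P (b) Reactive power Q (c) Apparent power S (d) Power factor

Step 1 — Angular frequency: ω = 2π·f = 2π·6590 = 4.141e+04 rad/s.
Step 2 — Component impedances:
  R: Z = R = 4700 Ω
  L: Z = jωL = j·4.141e+04·0.0278 = 0 + j1151 Ω
Step 3 — Series combination: Z_total = R + L = 4700 + j1151 Ω = 4839∠13.8° Ω.
Step 4 — Source phasor: V = 15.3∠-45.0° V = 10.82 - j10.82 V.
Step 5 — Current: I = V / Z = 0.00164 - j0.002703 A = 0.003162∠-58.8° A.
Step 6 — Complex power: S = V·I* = 0.04699 + j0.01151 VA.
Step 7 — Real power: P = Re(S) = 0.04699 W.
Step 8 — Reactive power: Q = Im(S) = 0.01151 VAR.
Step 9 — Apparent power: |S| = 0.04838 VA.
Step 10 — Power factor: PF = P/|S| = 0.9713 (lagging).

(a) P = 0.04699 W  (b) Q = 0.01151 VAR  (c) S = 0.04838 VA  (d) PF = 0.9713 (lagging)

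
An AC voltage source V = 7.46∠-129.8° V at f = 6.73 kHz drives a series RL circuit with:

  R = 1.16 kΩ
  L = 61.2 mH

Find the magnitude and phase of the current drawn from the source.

Step 1 — Angular frequency: ω = 2π·f = 2π·6730 = 4.229e+04 rad/s.
Step 2 — Component impedances:
  R: Z = R = 1160 Ω
  L: Z = jωL = j·4.229e+04·0.0612 = 0 + j2588 Ω
Step 3 — Series combination: Z_total = R + L = 1160 + j2588 Ω = 2836∠65.9° Ω.
Step 4 — Source phasor: V = 7.46∠-129.8° V = -4.775 - j5.731 V.
Step 5 — Ohm's law: I = V / Z_total = (-4.775 - j5.731) / (1160 + j2588) = -0.002533 + j0.0007099 A.
Step 6 — Convert to polar: |I| = 0.00263 A, ∠I = 164.3°.

I = 0.00263∠164.3° A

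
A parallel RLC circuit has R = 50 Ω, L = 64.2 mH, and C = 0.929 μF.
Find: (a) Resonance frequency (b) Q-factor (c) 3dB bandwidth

Step 1 — Resonance: ω₀ = 1/√(LC) = 1/√(0.0642·9.29e-07) = 4095 rad/s.
Step 2 — f₀ = ω₀/(2π) = 651.7 Hz.
Step 3 — Parallel Q: Q = R/(ω₀L) = 50/(4095·0.0642) = 0.1902.
Step 4 — Bandwidth: Δω = ω₀/Q = 2.153e+04 rad/s; BW = Δω/(2π) = 3426 Hz.

(a) f₀ = 651.7 Hz  (b) Q = 0.1902  (c) BW = 3426 Hz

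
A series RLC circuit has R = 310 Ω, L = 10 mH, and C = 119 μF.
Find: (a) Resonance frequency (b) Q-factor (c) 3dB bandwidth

Step 1 — Resonance: ω₀ = 1/√(LC) = 1/√(0.01·0.000119) = 916.7 rad/s.
Step 2 — f₀ = ω₀/(2π) = 145.9 Hz.
Step 3 — Series Q: Q = ω₀L/R = 916.7·0.01/310 = 0.02957.
Step 4 — Bandwidth: Δω = ω₀/Q = 3.1e+04 rad/s; BW = Δω/(2π) = 4934 Hz.

(a) f₀ = 145.9 Hz  (b) Q = 0.02957  (c) BW = 4934 Hz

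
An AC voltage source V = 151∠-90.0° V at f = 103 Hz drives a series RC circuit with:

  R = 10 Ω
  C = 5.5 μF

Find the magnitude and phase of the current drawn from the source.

Step 1 — Angular frequency: ω = 2π·f = 2π·103 = 647.2 rad/s.
Step 2 — Component impedances:
  R: Z = R = 10 Ω
  C: Z = 1/(jωC) = -j/(ω·C) = 0 - j280.9 Ω
Step 3 — Series combination: Z_total = R + C = 10 - j280.9 Ω = 281.1∠-88.0° Ω.
Step 4 — Source phasor: V = 151∠-90.0° V = 0 - j151 V.
Step 5 — Ohm's law: I = V / Z_total = (0 - j151) / (10 - j280.9) = 0.5368 - j0.01911 A.
Step 6 — Convert to polar: |I| = 0.5371 A, ∠I = -2.0°.

I = 0.5371∠-2.0° A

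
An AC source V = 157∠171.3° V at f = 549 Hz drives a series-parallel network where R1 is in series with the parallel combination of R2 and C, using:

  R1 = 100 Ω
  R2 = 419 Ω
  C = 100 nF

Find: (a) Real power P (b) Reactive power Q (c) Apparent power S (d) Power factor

Step 1 — Angular frequency: ω = 2π·f = 2π·549 = 3449 rad/s.
Step 2 — Component impedances:
  R1: Z = R = 100 Ω
  R2: Z = R = 419 Ω
  C: Z = 1/(jωC) = -j/(ω·C) = 0 - j2899 Ω
Step 3 — Parallel branch: R2 || C = 1/(1/R2 + 1/C) = 410.4 - j59.32 Ω.
Step 4 — Series with R1: Z_total = R1 + (R2 || C) = 510.4 - j59.32 Ω = 513.9∠-6.6° Ω.
Step 5 — Source phasor: V = 157∠171.3° V = -155.2 + j23.75 V.
Step 6 — Current: I = V / Z = -0.3053 + j0.01104 A = 0.3055∠177.9° A.
Step 7 — Complex power: S = V·I* = 47.65 - j5.537 VA.
Step 8 — Real power: P = Re(S) = 47.65 W.
Step 9 — Reactive power: Q = Im(S) = -5.537 VAR.
Step 10 — Apparent power: |S| = 47.97 VA.
Step 11 — Power factor: PF = P/|S| = 0.9933 (leading).

(a) P = 47.65 W  (b) Q = -5.537 VAR  (c) S = 47.97 VA  (d) PF = 0.9933 (leading)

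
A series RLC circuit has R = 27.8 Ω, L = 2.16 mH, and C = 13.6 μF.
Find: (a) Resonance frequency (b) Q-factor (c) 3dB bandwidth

Step 1 — Resonance condition Im(Z)=0 gives ω₀ = 1/√(LC).
Step 2 — ω₀ = 1/√(0.00216·1.36e-05) = 5835 rad/s.
Step 3 — f₀ = ω₀/(2π) = 928.6 Hz.
Step 4 — Series Q: Q = ω₀L/R = 5835·0.00216/27.8 = 0.4533.
Step 5 — 3dB bandwidth: Δω = ω₀/Q = 1.287e+04 rad/s; BW = Δω/(2π) = 2048 Hz.

(a) f₀ = 928.6 Hz  (b) Q = 0.4533  (c) BW = 2048 Hz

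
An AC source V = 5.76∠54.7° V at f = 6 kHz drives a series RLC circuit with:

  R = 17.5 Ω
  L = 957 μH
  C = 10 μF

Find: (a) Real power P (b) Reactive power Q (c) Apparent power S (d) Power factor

Step 1 — Angular frequency: ω = 2π·f = 2π·6000 = 3.77e+04 rad/s.
Step 2 — Component impedances:
  R: Z = R = 17.5 Ω
  L: Z = jωL = j·3.77e+04·0.000957 = 0 + j36.08 Ω
  C: Z = 1/(jωC) = -j/(ω·C) = 0 - j2.653 Ω
Step 3 — Series combination: Z_total = R + L + C = 17.5 + j33.43 Ω = 37.73∠62.4° Ω.
Step 4 — Source phasor: V = 5.76∠54.7° V = 3.328 + j4.701 V.
Step 5 — Current: I = V / Z = 0.1513 - j0.02036 A = 0.1527∠-7.7° A.
Step 6 — Complex power: S = V·I* = 0.4079 + j0.779 VA.
Step 7 — Real power: P = Re(S) = 0.4079 W.
Step 8 — Reactive power: Q = Im(S) = 0.779 VAR.
Step 9 — Apparent power: |S| = 0.8794 VA.
Step 10 — Power factor: PF = P/|S| = 0.4638 (lagging).

(a) P = 0.4079 W  (b) Q = 0.779 VAR  (c) S = 0.8794 VA  (d) PF = 0.4638 (lagging)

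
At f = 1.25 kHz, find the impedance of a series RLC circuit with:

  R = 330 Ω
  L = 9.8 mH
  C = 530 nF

Step 1 — Angular frequency: ω = 2π·f = 2π·1250 = 7854 rad/s.
Step 2 — Component impedances:
  R: Z = R = 330 Ω
  L: Z = jωL = j·7854·0.0098 = 0 + j76.97 Ω
  C: Z = 1/(jωC) = -j/(ω·C) = 0 - j240.2 Ω
Step 3 — Series combination: Z_total = R + L + C = 330 - j163.3 Ω = 368.2∠-26.3° Ω.

Z = 330 - j163.3 Ω = 368.2∠-26.3° Ω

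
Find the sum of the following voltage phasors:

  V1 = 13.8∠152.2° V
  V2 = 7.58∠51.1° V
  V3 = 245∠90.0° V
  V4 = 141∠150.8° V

Step 1 — Convert each phasor to rectangular form:
  V1 = 13.8·(cos(152.2°) + j·sin(152.2°)) = -12.21 + j6.436 V
  V2 = 7.58·(cos(51.1°) + j·sin(51.1°)) = 4.76 + j5.899 V
  V3 = 245·(cos(90.0°) + j·sin(90.0°)) = 0 + j245 V
  V4 = 141·(cos(150.8°) + j·sin(150.8°)) = -123.1 + j68.79 V
Step 2 — Sum components: V_total = -130.5 + j326.1 V.
Step 3 — Convert to polar: |V_total| = 351.3 V, ∠V_total = 111.8°.

V_total = 351.3∠111.8° V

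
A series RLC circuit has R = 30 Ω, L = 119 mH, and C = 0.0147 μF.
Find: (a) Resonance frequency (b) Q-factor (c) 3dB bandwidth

Step 1 — Resonance: ω₀ = 1/√(LC) = 1/√(0.119·1.47e-08) = 2.391e+04 rad/s.
Step 2 — f₀ = ω₀/(2π) = 3805 Hz.
Step 3 — Series Q: Q = ω₀L/R = 2.391e+04·0.119/30 = 94.84.
Step 4 — Bandwidth: Δω = ω₀/Q = 252.1 rad/s; BW = Δω/(2π) = 40.12 Hz.

(a) f₀ = 3805 Hz  (b) Q = 94.84  (c) BW = 40.12 Hz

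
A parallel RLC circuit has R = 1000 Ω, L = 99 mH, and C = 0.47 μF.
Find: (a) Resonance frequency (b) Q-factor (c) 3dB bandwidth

Step 1 — Resonance: ω₀ = 1/√(LC) = 1/√(0.099·4.7e-07) = 4636 rad/s.
Step 2 — f₀ = ω₀/(2π) = 737.8 Hz.
Step 3 — Parallel Q: Q = R/(ω₀L) = 1000/(4636·0.099) = 2.179.
Step 4 — Bandwidth: Δω = ω₀/Q = 2128 rad/s; BW = Δω/(2π) = 338.6 Hz.

(a) f₀ = 737.8 Hz  (b) Q = 2.179  (c) BW = 338.6 Hz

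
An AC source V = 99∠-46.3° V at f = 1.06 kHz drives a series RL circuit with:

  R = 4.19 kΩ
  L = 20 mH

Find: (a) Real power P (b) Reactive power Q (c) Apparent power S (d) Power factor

Step 1 — Angular frequency: ω = 2π·f = 2π·1060 = 6660 rad/s.
Step 2 — Component impedances:
  R: Z = R = 4190 Ω
  L: Z = jωL = j·6660·0.02 = 0 + j133.2 Ω
Step 3 — Series combination: Z_total = R + L = 4190 + j133.2 Ω = 4192∠1.8° Ω.
Step 4 — Source phasor: V = 99∠-46.3° V = 68.4 - j71.57 V.
Step 5 — Current: I = V / Z = 0.01576 - j0.01758 A = 0.02362∠-48.1° A.
Step 6 — Complex power: S = V·I* = 2.337 + j0.07429 VA.
Step 7 — Real power: P = Re(S) = 2.337 W.
Step 8 — Reactive power: Q = Im(S) = 0.07429 VAR.
Step 9 — Apparent power: |S| = 2.338 VA.
Step 10 — Power factor: PF = P/|S| = 0.9995 (lagging).

(a) P = 2.337 W  (b) Q = 0.07429 VAR  (c) S = 2.338 VA  (d) PF = 0.9995 (lagging)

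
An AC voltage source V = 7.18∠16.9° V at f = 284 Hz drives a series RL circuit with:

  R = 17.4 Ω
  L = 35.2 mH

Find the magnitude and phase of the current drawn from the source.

Step 1 — Angular frequency: ω = 2π·f = 2π·284 = 1784 rad/s.
Step 2 — Component impedances:
  R: Z = R = 17.4 Ω
  L: Z = jωL = j·1784·0.0352 = 0 + j62.81 Ω
Step 3 — Series combination: Z_total = R + L = 17.4 + j62.81 Ω = 65.18∠74.5° Ω.
Step 4 — Source phasor: V = 7.18∠16.9° V = 6.87 + j2.087 V.
Step 5 — Ohm's law: I = V / Z_total = (6.87 + j2.087) / (17.4 + j62.81) = 0.059 - j0.09303 A.
Step 6 — Convert to polar: |I| = 0.1102 A, ∠I = -57.6°.

I = 0.1102∠-57.6° A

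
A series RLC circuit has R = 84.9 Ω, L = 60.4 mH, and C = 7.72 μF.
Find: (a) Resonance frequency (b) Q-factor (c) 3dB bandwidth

Step 1 — Resonance condition Im(Z)=0 gives ω₀ = 1/√(LC).
Step 2 — ω₀ = 1/√(0.0604·7.72e-06) = 1464 rad/s.
Step 3 — f₀ = ω₀/(2π) = 233.1 Hz.
Step 4 — Series Q: Q = ω₀L/R = 1464·0.0604/84.9 = 1.042.
Step 5 — 3dB bandwidth: Δω = ω₀/Q = 1406 rad/s; BW = Δω/(2π) = 223.7 Hz.

(a) f₀ = 233.1 Hz  (b) Q = 1.042  (c) BW = 223.7 Hz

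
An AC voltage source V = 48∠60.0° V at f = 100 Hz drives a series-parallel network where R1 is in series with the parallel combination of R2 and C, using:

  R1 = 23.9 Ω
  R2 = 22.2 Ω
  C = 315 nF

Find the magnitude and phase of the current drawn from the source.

Step 1 — Angular frequency: ω = 2π·f = 2π·100 = 628.3 rad/s.
Step 2 — Component impedances:
  R1: Z = R = 23.9 Ω
  R2: Z = R = 22.2 Ω
  C: Z = 1/(jωC) = -j/(ω·C) = 0 - j5053 Ω
Step 3 — Parallel branch: R2 || C = 1/(1/R2 + 1/C) = 22.2 - j0.09754 Ω.
Step 4 — Series with R1: Z_total = R1 + (R2 || C) = 46.1 - j0.09754 Ω = 46.1∠-0.1° Ω.
Step 5 — Source phasor: V = 48∠60.0° V = 24 + j41.57 V.
Step 6 — Ohm's law: I = V / Z_total = (24 + j41.57) / (46.1 - j0.09754) = 0.5187 + j0.9028 A.
Step 7 — Convert to polar: |I| = 1.041 A, ∠I = 60.1°.

I = 1.041∠60.1° A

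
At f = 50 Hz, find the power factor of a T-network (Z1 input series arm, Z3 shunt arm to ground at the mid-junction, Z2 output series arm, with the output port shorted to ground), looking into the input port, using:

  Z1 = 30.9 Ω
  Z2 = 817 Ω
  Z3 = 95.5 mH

Step 1 — Angular frequency: ω = 2π·f = 2π·50 = 314.2 rad/s.
Step 2 — Component impedances:
  Z1: Z = R = 30.9 Ω
  Z2: Z = R = 817 Ω
  Z3: Z = jωL = j·314.2·0.0955 = 0 + j30 Ω
Step 3 — With the output port shorted to ground, the output series arm Z2 runs from the junction to ground; the shunt arm Z3 also runs from the junction to ground. They appear in parallel: Z3 || Z2 = 1.1 + j29.96 Ω.
Step 4 — Series with input arm Z1: Z_in = Z1 + (Z3 || Z2) = 32 + j29.96 Ω = 43.84∠43.1° Ω.
Step 5 — Power factor: PF = cos(φ) = Re(Z)/|Z| = 32/43.838 = 0.73.
Step 6 — Type: Im(Z) = 29.96 ⇒ lagging (phase φ = 43.1°).

PF = 0.73 (lagging, φ = 43.1°)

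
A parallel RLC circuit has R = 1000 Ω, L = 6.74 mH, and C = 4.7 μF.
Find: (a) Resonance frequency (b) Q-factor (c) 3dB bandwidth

Step 1 — Resonance: ω₀ = 1/√(LC) = 1/√(0.00674·4.7e-06) = 5619 rad/s.
Step 2 — f₀ = ω₀/(2π) = 894.2 Hz.
Step 3 — Parallel Q: Q = R/(ω₀L) = 1000/(5619·0.00674) = 26.41.
Step 4 — Bandwidth: Δω = ω₀/Q = 212.8 rad/s; BW = Δω/(2π) = 33.86 Hz.

(a) f₀ = 894.2 Hz  (b) Q = 26.41  (c) BW = 33.86 Hz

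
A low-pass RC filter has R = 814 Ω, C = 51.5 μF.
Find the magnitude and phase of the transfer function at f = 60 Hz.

Step 1 — Angular frequency: ω = 2π·60 = 377 rad/s.
Step 2 — Transfer function: H(jω) = 1/(1 + jωRC).
Step 3 — Denominator: 1 + jωRC = 1 + j·377·814·5.15e-05 = 1 + j15.8.
Step 4 — H = 0.003988 - j0.06302.
Step 5 — Magnitude: |H| = 0.06315 (-24.0 dB); phase: φ = -86.4°.

|H| = 0.06315 (-24.0 dB), φ = -86.4°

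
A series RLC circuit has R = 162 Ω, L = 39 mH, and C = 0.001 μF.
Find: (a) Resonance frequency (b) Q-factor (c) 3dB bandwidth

Step 1 — Resonance: ω₀ = 1/√(LC) = 1/√(0.039·1e-09) = 1.601e+05 rad/s.
Step 2 — f₀ = ω₀/(2π) = 2.549e+04 Hz.
Step 3 — Series Q: Q = ω₀L/R = 1.601e+05·0.039/162 = 38.55.
Step 4 — Bandwidth: Δω = ω₀/Q = 4154 rad/s; BW = Δω/(2π) = 661.1 Hz.

(a) f₀ = 2.549e+04 Hz  (b) Q = 38.55  (c) BW = 661.1 Hz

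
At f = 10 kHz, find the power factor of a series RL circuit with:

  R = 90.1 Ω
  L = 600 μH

Step 1 — Angular frequency: ω = 2π·f = 2π·1e+04 = 6.283e+04 rad/s.
Step 2 — Component impedances:
  R: Z = R = 90.1 Ω
  L: Z = jωL = j·6.283e+04·0.0006 = 0 + j37.7 Ω
Step 3 — Series combination: Z_total = R + L = 90.1 + j37.7 Ω = 97.67∠22.7° Ω.
Step 4 — Power factor: PF = cos(φ) = Re(Z)/|Z| = 90.1/97.67 = 0.9225.
Step 5 — Type: Im(Z) = 37.7 ⇒ lagging (phase φ = 22.7°).

PF = 0.9225 (lagging, φ = 22.7°)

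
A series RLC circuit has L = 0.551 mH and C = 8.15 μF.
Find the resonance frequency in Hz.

Step 1 — Resonance condition Im(Z)=0 gives ω₀ = 1/√(LC).
Step 2 — ω₀ = 1/√(0.000551·8.15e-06) = 1.492e+04 rad/s.
Step 3 — f₀ = ω₀/(2π) = 2375 Hz.

f₀ = 2375 Hz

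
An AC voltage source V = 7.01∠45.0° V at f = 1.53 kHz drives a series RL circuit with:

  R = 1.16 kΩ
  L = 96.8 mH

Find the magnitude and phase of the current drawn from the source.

Step 1 — Angular frequency: ω = 2π·f = 2π·1530 = 9613 rad/s.
Step 2 — Component impedances:
  R: Z = R = 1160 Ω
  L: Z = jωL = j·9613·0.0968 = 0 + j930.6 Ω
Step 3 — Series combination: Z_total = R + L = 1160 + j930.6 Ω = 1487∠38.7° Ω.
Step 4 — Source phasor: V = 7.01∠45.0° V = 4.957 + j4.957 V.
Step 5 — Ohm's law: I = V / Z_total = (4.957 + j4.957) / (1160 + j930.6) = 0.004686 + j0.0005142 A.
Step 6 — Convert to polar: |I| = 0.004714 A, ∠I = 6.3°.

I = 0.004714∠6.3° A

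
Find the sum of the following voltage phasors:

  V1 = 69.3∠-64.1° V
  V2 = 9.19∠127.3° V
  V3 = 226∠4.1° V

Step 1 — Convert each phasor to rectangular form:
  V1 = 69.3·(cos(-64.1°) + j·sin(-64.1°)) = 30.27 - j62.34 V
  V2 = 9.19·(cos(127.3°) + j·sin(127.3°)) = -5.569 + j7.31 V
  V3 = 226·(cos(4.1°) + j·sin(4.1°)) = 225.4 + j16.16 V
Step 2 — Sum components: V_total = 250.1 - j38.87 V.
Step 3 — Convert to polar: |V_total| = 253.1 V, ∠V_total = -8.8°.

V_total = 253.1∠-8.8° V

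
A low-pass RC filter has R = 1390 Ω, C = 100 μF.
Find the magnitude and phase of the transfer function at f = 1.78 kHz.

Step 1 — Angular frequency: ω = 2π·1780 = 1.118e+04 rad/s.
Step 2 — Transfer function: H(jω) = 1/(1 + jωRC).
Step 3 — Denominator: 1 + jωRC = 1 + j·1.118e+04·1390·0.0001 = 1 + j1555.
Step 4 — H = 4.138e-07 - j0.0006433.
Step 5 — Magnitude: |H| = 0.0006433 (-63.8 dB); phase: φ = -90.0°.

|H| = 0.0006433 (-63.8 dB), φ = -90.0°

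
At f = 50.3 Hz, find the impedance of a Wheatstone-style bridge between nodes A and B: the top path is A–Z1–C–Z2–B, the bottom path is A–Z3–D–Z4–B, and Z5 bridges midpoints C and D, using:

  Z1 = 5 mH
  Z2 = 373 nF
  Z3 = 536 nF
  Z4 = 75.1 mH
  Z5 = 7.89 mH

Step 1 — Angular frequency: ω = 2π·f = 2π·50.3 = 316 rad/s.
Step 2 — Component impedances:
  Z1: Z = jωL = j·316·0.005 = 0 + j1.58 Ω
  Z2: Z = 1/(jωC) = -j/(ω·C) = 0 - j8483 Ω
  Z3: Z = 1/(jωC) = -j/(ω·C) = 0 - j5903 Ω
  Z4: Z = jωL = j·316·0.0751 = 0 + j23.73 Ω
  Z5: Z = jωL = j·316·0.00789 = 0 + j2.494 Ω
Step 3 — Bridge requires nodal analysis (the Z5 bridge couples midpoints C and D, so the two paths cannot be reduced to a simple series/parallel combination). Setting node B to ground and injecting 1 A at node A, the 3-node admittance system at A, C, D solves to V_A = Z_AB = 0 + j27.89 Ω = 27.89∠90.0° Ω.

Z = 0 + j27.89 Ω = 27.89∠90.0° Ω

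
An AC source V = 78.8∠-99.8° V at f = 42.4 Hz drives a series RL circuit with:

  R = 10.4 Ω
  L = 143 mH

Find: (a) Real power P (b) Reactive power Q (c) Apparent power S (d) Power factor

Step 1 — Angular frequency: ω = 2π·f = 2π·42.4 = 266.4 rad/s.
Step 2 — Component impedances:
  R: Z = R = 10.4 Ω
  L: Z = jωL = j·266.4·0.143 = 0 + j38.1 Ω
Step 3 — Series combination: Z_total = R + L = 10.4 + j38.1 Ω = 39.49∠74.7° Ω.
Step 4 — Source phasor: V = 78.8∠-99.8° V = -13.41 - j77.65 V.
Step 5 — Current: I = V / Z = -1.986 - j0.1902 A = 1.995∠-174.5° A.
Step 6 — Complex power: S = V·I* = 41.41 + j151.7 VA.
Step 7 — Real power: P = Re(S) = 41.41 W.
Step 8 — Reactive power: Q = Im(S) = 151.7 VAR.
Step 9 — Apparent power: |S| = 157.2 VA.
Step 10 — Power factor: PF = P/|S| = 0.2634 (lagging).

(a) P = 41.41 W  (b) Q = 151.7 VAR  (c) S = 157.2 VA  (d) PF = 0.2634 (lagging)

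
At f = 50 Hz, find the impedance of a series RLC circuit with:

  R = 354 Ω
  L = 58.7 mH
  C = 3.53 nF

Step 1 — Angular frequency: ω = 2π·f = 2π·50 = 314.2 rad/s.
Step 2 — Component impedances:
  R: Z = R = 354 Ω
  L: Z = jωL = j·314.2·0.0587 = 0 + j18.44 Ω
  C: Z = 1/(jωC) = -j/(ω·C) = 0 - j9.017e+05 Ω
Step 3 — Series combination: Z_total = R + L + C = 354 - j9.017e+05 Ω = 9.017e+05∠-90.0° Ω.

Z = 354 - j9.017e+05 Ω = 9.017e+05∠-90.0° Ω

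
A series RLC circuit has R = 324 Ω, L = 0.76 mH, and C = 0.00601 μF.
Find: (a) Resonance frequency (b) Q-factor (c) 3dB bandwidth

Step 1 — Resonance: ω₀ = 1/√(LC) = 1/√(0.00076·6.01e-09) = 4.679e+05 rad/s.
Step 2 — f₀ = ω₀/(2π) = 7.447e+04 Hz.
Step 3 — Series Q: Q = ω₀L/R = 4.679e+05·0.00076/324 = 1.098.
Step 4 — Bandwidth: Δω = ω₀/Q = 4.263e+05 rad/s; BW = Δω/(2π) = 6.785e+04 Hz.

(a) f₀ = 7.447e+04 Hz  (b) Q = 1.098  (c) BW = 6.785e+04 Hz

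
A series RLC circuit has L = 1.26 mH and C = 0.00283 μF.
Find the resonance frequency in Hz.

Step 1 — Resonance condition Im(Z)=0 gives ω₀ = 1/√(LC).
Step 2 — ω₀ = 1/√(0.00126·2.83e-09) = 5.296e+05 rad/s.
Step 3 — f₀ = ω₀/(2π) = 8.428e+04 Hz.

f₀ = 8.428e+04 Hz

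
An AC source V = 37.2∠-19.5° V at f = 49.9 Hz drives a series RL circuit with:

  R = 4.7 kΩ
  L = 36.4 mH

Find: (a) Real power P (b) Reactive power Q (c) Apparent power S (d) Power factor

Step 1 — Angular frequency: ω = 2π·f = 2π·49.9 = 313.5 rad/s.
Step 2 — Component impedances:
  R: Z = R = 4700 Ω
  L: Z = jωL = j·313.5·0.0364 = 0 + j11.41 Ω
Step 3 — Series combination: Z_total = R + L = 4700 + j11.41 Ω = 4700∠0.1° Ω.
Step 4 — Source phasor: V = 37.2∠-19.5° V = 35.07 - j12.42 V.
Step 5 — Current: I = V / Z = 0.007454 - j0.00266 A = 0.007915∠-19.6° A.
Step 6 — Complex power: S = V·I* = 0.2944 + j0.0007149 VA.
Step 7 — Real power: P = Re(S) = 0.2944 W.
Step 8 — Reactive power: Q = Im(S) = 0.0007149 VAR.
Step 9 — Apparent power: |S| = 0.2944 VA.
Step 10 — Power factor: PF = P/|S| = 1 (lagging).

(a) P = 0.2944 W  (b) Q = 0.0007149 VAR  (c) S = 0.2944 VA  (d) PF = 1 (lagging)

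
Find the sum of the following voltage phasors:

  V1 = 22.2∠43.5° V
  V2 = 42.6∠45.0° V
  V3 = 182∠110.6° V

Step 1 — Convert each phasor to rectangular form:
  V1 = 22.2·(cos(43.5°) + j·sin(43.5°)) = 16.1 + j15.28 V
  V2 = 42.6·(cos(45.0°) + j·sin(45.0°)) = 30.12 + j30.12 V
  V3 = 182·(cos(110.6°) + j·sin(110.6°)) = -64.04 + j170.4 V
Step 2 — Sum components: V_total = -17.81 + j215.8 V.
Step 3 — Convert to polar: |V_total| = 216.5 V, ∠V_total = 94.7°.

V_total = 216.5∠94.7° V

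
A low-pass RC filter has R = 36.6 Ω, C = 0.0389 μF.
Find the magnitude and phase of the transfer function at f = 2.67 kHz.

Step 1 — Angular frequency: ω = 2π·2670 = 1.678e+04 rad/s.
Step 2 — Transfer function: H(jω) = 1/(1 + jωRC).
Step 3 — Denominator: 1 + jωRC = 1 + j·1.678e+04·36.6·3.89e-08 = 1 + j0.02388.
Step 4 — H = 0.9994 - j0.02387.
Step 5 — Magnitude: |H| = 0.9997 (-0.0 dB); phase: φ = -1.4°.

|H| = 0.9997 (-0.0 dB), φ = -1.4°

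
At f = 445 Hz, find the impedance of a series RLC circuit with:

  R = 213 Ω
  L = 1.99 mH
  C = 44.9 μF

Step 1 — Angular frequency: ω = 2π·f = 2π·445 = 2796 rad/s.
Step 2 — Component impedances:
  R: Z = R = 213 Ω
  L: Z = jωL = j·2796·0.00199 = 0 + j5.564 Ω
  C: Z = 1/(jωC) = -j/(ω·C) = 0 - j7.966 Ω
Step 3 — Series combination: Z_total = R + L + C = 213 - j2.401 Ω = 213∠-0.6° Ω.

Z = 213 - j2.401 Ω = 213∠-0.6° Ω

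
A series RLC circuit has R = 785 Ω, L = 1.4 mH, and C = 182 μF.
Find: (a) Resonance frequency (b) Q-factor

Step 1 — Resonance condition Im(Z)=0 gives ω₀ = 1/√(LC).
Step 2 — ω₀ = 1/√(0.0014·0.000182) = 1981 rad/s.
Step 3 — f₀ = ω₀/(2π) = 315.3 Hz.
Step 4 — Series Q: Q = ω₀L/R = 1981·0.0014/785 = 0.003533.

(a) f₀ = 315.3 Hz  (b) Q = 0.003533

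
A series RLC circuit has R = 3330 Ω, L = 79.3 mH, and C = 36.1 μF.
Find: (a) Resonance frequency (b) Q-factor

Step 1 — Resonance condition Im(Z)=0 gives ω₀ = 1/√(LC).
Step 2 — ω₀ = 1/√(0.0793·3.61e-05) = 591 rad/s.
Step 3 — f₀ = ω₀/(2π) = 94.07 Hz.
Step 4 — Series Q: Q = ω₀L/R = 591·0.0793/3330 = 0.01407.

(a) f₀ = 94.07 Hz  (b) Q = 0.01407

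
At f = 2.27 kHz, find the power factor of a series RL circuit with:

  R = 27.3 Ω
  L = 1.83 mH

Step 1 — Angular frequency: ω = 2π·f = 2π·2270 = 1.426e+04 rad/s.
Step 2 — Component impedances:
  R: Z = R = 27.3 Ω
  L: Z = jωL = j·1.426e+04·0.00183 = 0 + j26.1 Ω
Step 3 — Series combination: Z_total = R + L = 27.3 + j26.1 Ω = 37.77∠43.7° Ω.
Step 4 — Power factor: PF = cos(φ) = Re(Z)/|Z| = 27.3/37.77 = 0.7228.
Step 5 — Type: Im(Z) = 26.1 ⇒ lagging (phase φ = 43.7°).

PF = 0.7228 (lagging, φ = 43.7°)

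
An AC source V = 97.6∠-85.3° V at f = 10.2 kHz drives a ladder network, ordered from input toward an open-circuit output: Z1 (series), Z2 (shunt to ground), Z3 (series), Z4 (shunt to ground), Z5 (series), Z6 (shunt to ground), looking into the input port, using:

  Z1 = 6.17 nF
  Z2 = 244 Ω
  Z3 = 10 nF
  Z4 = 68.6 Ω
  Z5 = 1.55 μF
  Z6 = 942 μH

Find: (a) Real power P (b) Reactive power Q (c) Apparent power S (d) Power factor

Step 1 — Angular frequency: ω = 2π·f = 2π·1.02e+04 = 6.409e+04 rad/s.
Step 2 — Component impedances:
  Z1: Z = 1/(jωC) = -j/(ω·C) = 0 - j2529 Ω
  Z2: Z = R = 244 Ω
  Z3: Z = 1/(jωC) = -j/(ω·C) = 0 - j1560 Ω
  Z4: Z = R = 68.6 Ω
  Z5: Z = 1/(jωC) = -j/(ω·C) = 0 - j10.07 Ω
  Z6: Z = jωL = j·6.409e+04·0.000942 = 0 + j60.37 Ω
Step 3 — Ladder network (open output): work backward from the far end, alternating series and parallel combinations. Z_in = 237.4 - j2567 Ω = 2578∠-84.7° Ω.
Step 4 — Source phasor: V = 97.6∠-85.3° V = 7.997 - j97.27 V.
Step 5 — Current: I = V / Z = 0.03786 - j0.0003857 A = 0.03786∠-0.6° A.
Step 6 — Complex power: S = V·I* = 0.3403 - j3.68 VA.
Step 7 — Real power: P = Re(S) = 0.3403 W.
Step 8 — Reactive power: Q = Im(S) = -3.68 VAR.
Step 9 — Apparent power: |S| = 3.695 VA.
Step 10 — Power factor: PF = P/|S| = 0.09209 (leading).

(a) P = 0.3403 W  (b) Q = -3.68 VAR  (c) S = 3.695 VA  (d) PF = 0.09209 (leading)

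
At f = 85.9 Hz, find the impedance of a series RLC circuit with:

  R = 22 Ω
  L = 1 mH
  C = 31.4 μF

Step 1 — Angular frequency: ω = 2π·f = 2π·85.9 = 539.7 rad/s.
Step 2 — Component impedances:
  R: Z = R = 22 Ω
  L: Z = jωL = j·539.7·0.001 = 0 + j0.5397 Ω
  C: Z = 1/(jωC) = -j/(ω·C) = 0 - j59.01 Ω
Step 3 — Series combination: Z_total = R + L + C = 22 - j58.47 Ω = 62.47∠-69.4° Ω.

Z = 22 - j58.47 Ω = 62.47∠-69.4° Ω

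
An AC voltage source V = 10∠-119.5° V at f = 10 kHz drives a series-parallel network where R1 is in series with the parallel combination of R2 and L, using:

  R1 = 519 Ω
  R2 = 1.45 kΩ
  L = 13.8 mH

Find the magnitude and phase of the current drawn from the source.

Step 1 — Angular frequency: ω = 2π·f = 2π·1e+04 = 6.283e+04 rad/s.
Step 2 — Component impedances:
  R1: Z = R = 519 Ω
  R2: Z = R = 1450 Ω
  L: Z = jωL = j·6.283e+04·0.0138 = 0 + j867.1 Ω
Step 3 — Parallel branch: R2 || L = 1/(1/R2 + 1/L) = 381.9 + j638.7 Ω.
Step 4 — Series with R1: Z_total = R1 + (R2 || L) = 900.9 + j638.7 Ω = 1104∠35.3° Ω.
Step 5 — Source phasor: V = 10∠-119.5° V = -4.924 - j8.704 V.
Step 6 — Ohm's law: I = V / Z_total = (-4.924 - j8.704) / (900.9 + j638.7) = -0.008196 - j0.003851 A.
Step 7 — Convert to polar: |I| = 0.009055 A, ∠I = -154.8°.

I = 0.009055∠-154.8° A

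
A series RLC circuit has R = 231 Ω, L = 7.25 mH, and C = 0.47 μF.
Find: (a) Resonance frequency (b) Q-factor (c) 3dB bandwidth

Step 1 — Resonance condition Im(Z)=0 gives ω₀ = 1/√(LC).
Step 2 — ω₀ = 1/√(0.00725·4.7e-07) = 1.713e+04 rad/s.
Step 3 — f₀ = ω₀/(2π) = 2726 Hz.
Step 4 — Series Q: Q = ω₀L/R = 1.713e+04·0.00725/231 = 0.5377.
Step 5 — 3dB bandwidth: Δω = ω₀/Q = 3.186e+04 rad/s; BW = Δω/(2π) = 5071 Hz.

(a) f₀ = 2726 Hz  (b) Q = 0.5377  (c) BW = 5071 Hz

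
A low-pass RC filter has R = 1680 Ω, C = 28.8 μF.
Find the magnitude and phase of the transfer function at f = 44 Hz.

Step 1 — Angular frequency: ω = 2π·44 = 276.5 rad/s.
Step 2 — Transfer function: H(jω) = 1/(1 + jωRC).
Step 3 — Denominator: 1 + jωRC = 1 + j·276.5·1680·2.88e-05 = 1 + j13.38.
Step 4 — H = 0.005558 - j0.07434.
Step 5 — Magnitude: |H| = 0.07455 (-22.6 dB); phase: φ = -85.7°.

|H| = 0.07455 (-22.6 dB), φ = -85.7°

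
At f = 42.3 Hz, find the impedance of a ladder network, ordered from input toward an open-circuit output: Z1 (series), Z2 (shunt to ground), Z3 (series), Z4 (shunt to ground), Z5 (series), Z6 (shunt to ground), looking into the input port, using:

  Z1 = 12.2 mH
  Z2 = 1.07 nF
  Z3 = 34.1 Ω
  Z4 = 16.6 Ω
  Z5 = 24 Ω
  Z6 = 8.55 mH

Step 1 — Angular frequency: ω = 2π·f = 2π·42.3 = 265.8 rad/s.
Step 2 — Component impedances:
  Z1: Z = jωL = j·265.8·0.0122 = 0 + j3.243 Ω
  Z2: Z = 1/(jωC) = -j/(ω·C) = 0 - j3.516e+06 Ω
  Z3: Z = R = 34.1 Ω
  Z4: Z = R = 16.6 Ω
  Z5: Z = R = 24 Ω
  Z6: Z = jωL = j·265.8·0.00855 = 0 + j2.272 Ω
Step 3 — Ladder network (open output): work backward from the far end, alternating series and parallel combinations. Z_in = 43.93 + j3.621 Ω = 44.08∠4.7° Ω.

Z = 43.93 + j3.621 Ω = 44.08∠4.7° Ω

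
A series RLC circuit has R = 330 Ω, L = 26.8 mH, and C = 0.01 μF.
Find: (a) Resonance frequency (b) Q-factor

Step 1 — Resonance condition Im(Z)=0 gives ω₀ = 1/√(LC).
Step 2 — ω₀ = 1/√(0.0268·1e-08) = 6.108e+04 rad/s.
Step 3 — f₀ = ω₀/(2π) = 9722 Hz.
Step 4 — Series Q: Q = ω₀L/R = 6.108e+04·0.0268/330 = 4.961.

(a) f₀ = 9722 Hz  (b) Q = 4.961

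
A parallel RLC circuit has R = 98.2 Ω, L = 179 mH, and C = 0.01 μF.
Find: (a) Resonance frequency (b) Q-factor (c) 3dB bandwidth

Step 1 — Resonance: ω₀ = 1/√(LC) = 1/√(0.179·1e-08) = 2.364e+04 rad/s.
Step 2 — f₀ = ω₀/(2π) = 3762 Hz.
Step 3 — Parallel Q: Q = R/(ω₀L) = 98.2/(2.364e+04·0.179) = 0.02321.
Step 4 — Bandwidth: Δω = ω₀/Q = 1.018e+06 rad/s; BW = Δω/(2π) = 1.621e+05 Hz.

(a) f₀ = 3762 Hz  (b) Q = 0.02321  (c) BW = 1.621e+05 Hz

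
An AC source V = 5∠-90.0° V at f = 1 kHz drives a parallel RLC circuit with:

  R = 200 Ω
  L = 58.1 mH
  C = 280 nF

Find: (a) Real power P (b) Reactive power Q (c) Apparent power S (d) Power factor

Step 1 — Angular frequency: ω = 2π·f = 2π·1000 = 6283 rad/s.
Step 2 — Component impedances:
  R: Z = R = 200 Ω
  L: Z = jωL = j·6283·0.0581 = 0 + j365.1 Ω
  C: Z = 1/(jωC) = -j/(ω·C) = 0 - j568.4 Ω
Step 3 — Parallel combination: 1/Z_total = 1/R + 1/L + 1/C; Z_total = 192.6 + j37.75 Ω = 196.3∠11.1° Ω.
Step 4 — Source phasor: V = 5∠-90.0° V = 0 - j5 V.
Step 5 — Current: I = V / Z = -0.0049 - j0.025 A = 0.02548∠-101.1° A.
Step 6 — Complex power: S = V·I* = 0.125 + j0.0245 VA.
Step 7 — Real power: P = Re(S) = 0.125 W.
Step 8 — Reactive power: Q = Im(S) = 0.0245 VAR.
Step 9 — Apparent power: |S| = 0.1274 VA.
Step 10 — Power factor: PF = P/|S| = 0.9813 (lagging).

(a) P = 0.125 W  (b) Q = 0.0245 VAR  (c) S = 0.1274 VA  (d) PF = 0.9813 (lagging)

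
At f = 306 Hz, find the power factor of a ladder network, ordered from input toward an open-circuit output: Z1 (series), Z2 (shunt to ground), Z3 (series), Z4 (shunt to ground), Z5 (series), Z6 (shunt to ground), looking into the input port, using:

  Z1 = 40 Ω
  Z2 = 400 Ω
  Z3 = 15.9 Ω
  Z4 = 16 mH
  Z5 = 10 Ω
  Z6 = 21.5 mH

Step 1 — Angular frequency: ω = 2π·f = 2π·306 = 1923 rad/s.
Step 2 — Component impedances:
  Z1: Z = R = 40 Ω
  Z2: Z = R = 400 Ω
  Z3: Z = R = 15.9 Ω
  Z4: Z = jωL = j·1923·0.016 = 0 + j30.76 Ω
  Z5: Z = R = 10 Ω
  Z6: Z = jωL = j·1923·0.0215 = 0 + j41.34 Ω
Step 3 — Ladder network (open output): work backward from the far end, alternating series and parallel combinations. Z_in = 57.64 + j16.37 Ω = 59.92∠15.9° Ω.
Step 4 — Power factor: PF = cos(φ) = Re(Z)/|Z| = 57.64/59.92 = 0.9619.
Step 5 — Type: Im(Z) = 16.37 ⇒ lagging (phase φ = 15.9°).

PF = 0.9619 (lagging, φ = 15.9°)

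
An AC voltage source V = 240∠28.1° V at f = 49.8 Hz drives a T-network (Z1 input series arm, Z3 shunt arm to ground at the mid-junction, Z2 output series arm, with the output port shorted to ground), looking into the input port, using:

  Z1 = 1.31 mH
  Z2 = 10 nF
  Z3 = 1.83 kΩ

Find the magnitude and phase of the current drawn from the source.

Step 1 — Angular frequency: ω = 2π·f = 2π·49.8 = 312.9 rad/s.
Step 2 — Component impedances:
  Z1: Z = jωL = j·312.9·0.00131 = 0 + j0.4099 Ω
  Z2: Z = 1/(jωC) = -j/(ω·C) = 0 - j3.196e+05 Ω
  Z3: Z = R = 1830 Ω
Step 3 — With the output port shorted to ground, the output series arm Z2 runs from the junction to ground; the shunt arm Z3 also runs from the junction to ground. They appear in parallel: Z3 || Z2 = 1830 - j10.48 Ω.
Step 4 — Series with input arm Z1: Z_in = Z1 + (Z3 || Z2) = 1830 - j10.07 Ω = 1830∠-0.3° Ω.
Step 5 — Source phasor: V = 240∠28.1° V = 211.7 + j113 V.
Step 6 — Ohm's law: I = V / Z_total = (211.7 + j113) / (1830 - j10.07) = 0.1153 + j0.06241 A.
Step 7 — Convert to polar: |I| = 0.1311 A, ∠I = 28.4°.

I = 0.1311∠28.4° A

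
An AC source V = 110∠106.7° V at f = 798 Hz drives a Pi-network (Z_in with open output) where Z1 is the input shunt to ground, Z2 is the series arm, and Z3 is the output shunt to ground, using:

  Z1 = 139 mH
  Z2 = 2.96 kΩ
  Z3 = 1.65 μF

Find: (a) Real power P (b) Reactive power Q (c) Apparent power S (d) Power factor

Step 1 — Angular frequency: ω = 2π·f = 2π·798 = 5014 rad/s.
Step 2 — Component impedances:
  Z1: Z = jωL = j·5014·0.139 = 0 + j696.9 Ω
  Z2: Z = R = 2960 Ω
  Z3: Z = 1/(jωC) = -j/(ω·C) = 0 - j120.9 Ω
Step 3 — With open output, the series arm Z2 and the output shunt Z3 appear in series to ground: Z2 + Z3 = 2960 - j120.9 Ω.
Step 4 — Parallel with input shunt Z1: Z_in = Z1 || (Z2 + Z3) = 158.1 + j666.2 Ω = 684.7∠76.6° Ω.
Step 5 — Source phasor: V = 110∠106.7° V = -31.61 + j105.4 V.
Step 6 — Current: I = V / Z = 0.1391 + j0.08045 A = 0.1607∠30.1° A.
Step 7 — Complex power: S = V·I* = 4.081 + j17.19 VA.
Step 8 — Real power: P = Re(S) = 4.081 W.
Step 9 — Reactive power: Q = Im(S) = 17.19 VAR.
Step 10 — Apparent power: |S| = 17.67 VA.
Step 11 — Power factor: PF = P/|S| = 0.2309 (lagging).

(a) P = 4.081 W  (b) Q = 17.19 VAR  (c) S = 17.67 VA  (d) PF = 0.2309 (lagging)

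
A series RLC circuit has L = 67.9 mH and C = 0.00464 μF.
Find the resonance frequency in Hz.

Step 1 — Resonance condition Im(Z)=0 gives ω₀ = 1/√(LC).
Step 2 — ω₀ = 1/√(0.0679·4.64e-09) = 5.634e+04 rad/s.
Step 3 — f₀ = ω₀/(2π) = 8967 Hz.

f₀ = 8967 Hz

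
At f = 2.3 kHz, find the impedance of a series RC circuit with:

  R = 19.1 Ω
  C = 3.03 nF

Step 1 — Angular frequency: ω = 2π·f = 2π·2300 = 1.445e+04 rad/s.
Step 2 — Component impedances:
  R: Z = R = 19.1 Ω
  C: Z = 1/(jωC) = -j/(ω·C) = 0 - j2.284e+04 Ω
Step 3 — Series combination: Z_total = R + C = 19.1 - j2.284e+04 Ω = 2.284e+04∠-90.0° Ω.

Z = 19.1 - j2.284e+04 Ω = 2.284e+04∠-90.0° Ω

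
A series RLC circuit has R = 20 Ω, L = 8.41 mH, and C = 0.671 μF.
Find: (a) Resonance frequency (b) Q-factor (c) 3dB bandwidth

Step 1 — Resonance: ω₀ = 1/√(LC) = 1/√(0.00841·6.71e-07) = 1.331e+04 rad/s.
Step 2 — f₀ = ω₀/(2π) = 2119 Hz.
Step 3 — Series Q: Q = ω₀L/R = 1.331e+04·0.00841/20 = 5.598.
Step 4 — Bandwidth: Δω = ω₀/Q = 2378 rad/s; BW = Δω/(2π) = 378.5 Hz.

(a) f₀ = 2119 Hz  (b) Q = 5.598  (c) BW = 378.5 Hz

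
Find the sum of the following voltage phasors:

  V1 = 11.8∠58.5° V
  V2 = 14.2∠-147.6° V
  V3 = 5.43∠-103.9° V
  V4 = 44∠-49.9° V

Step 1 — Convert each phasor to rectangular form:
  V1 = 11.8·(cos(58.5°) + j·sin(58.5°)) = 6.165 + j10.06 V
  V2 = 14.2·(cos(-147.6°) + j·sin(-147.6°)) = -11.99 - j7.609 V
  V3 = 5.43·(cos(-103.9°) + j·sin(-103.9°)) = -1.304 - j5.271 V
  V4 = 44·(cos(-49.9°) + j·sin(-49.9°)) = 28.34 - j33.66 V
Step 2 — Sum components: V_total = 21.21 - j36.48 V.
Step 3 — Convert to polar: |V_total| = 42.2 V, ∠V_total = -59.8°.

V_total = 42.2∠-59.8° V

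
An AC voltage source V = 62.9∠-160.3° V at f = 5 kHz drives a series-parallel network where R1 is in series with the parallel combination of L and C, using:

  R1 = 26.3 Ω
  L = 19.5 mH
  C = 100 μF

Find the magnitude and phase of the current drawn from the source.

Step 1 — Angular frequency: ω = 2π·f = 2π·5000 = 3.142e+04 rad/s.
Step 2 — Component impedances:
  R1: Z = R = 26.3 Ω
  L: Z = jωL = j·3.142e+04·0.0195 = 0 + j612.6 Ω
  C: Z = 1/(jωC) = -j/(ω·C) = 0 - j0.3183 Ω
Step 3 — Parallel branch: L || C = 1/(1/L + 1/C) = 0 - j0.3185 Ω.
Step 4 — Series with R1: Z_total = R1 + (L || C) = 26.3 - j0.3185 Ω = 26.3∠-0.7° Ω.
Step 5 — Source phasor: V = 62.9∠-160.3° V = -59.22 - j21.2 V.
Step 6 — Ohm's law: I = V / Z_total = (-59.22 - j21.2) / (26.3 - j0.3185) = -2.242 - j0.8334 A.
Step 7 — Convert to polar: |I| = 2.391 A, ∠I = -159.6°.

I = 2.391∠-159.6° A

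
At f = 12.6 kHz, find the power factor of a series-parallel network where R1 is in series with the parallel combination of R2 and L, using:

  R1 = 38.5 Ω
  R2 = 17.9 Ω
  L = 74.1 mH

Step 1 — Angular frequency: ω = 2π·f = 2π·1.26e+04 = 7.917e+04 rad/s.
Step 2 — Component impedances:
  R1: Z = R = 38.5 Ω
  R2: Z = R = 17.9 Ω
  L: Z = jωL = j·7.917e+04·0.0741 = 0 + j5866 Ω
Step 3 — Parallel branch: R2 || L = 1/(1/R2 + 1/L) = 17.9 + j0.05462 Ω.
Step 4 — Series with R1: Z_total = R1 + (R2 || L) = 56.4 + j0.05462 Ω = 56.4∠0.1° Ω.
Step 5 — Power factor: PF = cos(φ) = Re(Z)/|Z| = 56.4/56.4 = 1.
Step 6 — Type: Im(Z) = 0.05462 ⇒ lagging (phase φ = 0.1°).

PF = 1 (lagging, φ = 0.1°)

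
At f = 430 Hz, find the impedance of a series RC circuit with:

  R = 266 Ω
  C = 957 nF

Step 1 — Angular frequency: ω = 2π·f = 2π·430 = 2702 rad/s.
Step 2 — Component impedances:
  R: Z = R = 266 Ω
  C: Z = 1/(jωC) = -j/(ω·C) = 0 - j386.8 Ω
Step 3 — Series combination: Z_total = R + C = 266 - j386.8 Ω = 469.4∠-55.5° Ω.

Z = 266 - j386.8 Ω = 469.4∠-55.5° Ω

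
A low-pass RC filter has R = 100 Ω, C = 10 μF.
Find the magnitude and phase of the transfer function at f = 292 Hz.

Step 1 — Angular frequency: ω = 2π·292 = 1835 rad/s.
Step 2 — Transfer function: H(jω) = 1/(1 + jωRC).
Step 3 — Denominator: 1 + jωRC = 1 + j·1835·100·1e-05 = 1 + j1.835.
Step 4 — H = 0.229 - j0.4202.
Step 5 — Magnitude: |H| = 0.4786 (-6.4 dB); phase: φ = -61.4°.

|H| = 0.4786 (-6.4 dB), φ = -61.4°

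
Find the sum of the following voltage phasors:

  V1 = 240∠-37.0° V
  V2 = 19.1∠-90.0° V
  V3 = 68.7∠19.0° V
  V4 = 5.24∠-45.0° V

Step 1 — Convert each phasor to rectangular form:
  V1 = 240·(cos(-37.0°) + j·sin(-37.0°)) = 191.7 - j144.4 V
  V2 = 19.1·(cos(-90.0°) + j·sin(-90.0°)) = 0 - j19.1 V
  V3 = 68.7·(cos(19.0°) + j·sin(19.0°)) = 64.96 + j22.37 V
  V4 = 5.24·(cos(-45.0°) + j·sin(-45.0°)) = 3.705 - j3.705 V
Step 2 — Sum components: V_total = 260.3 - j144.9 V.
Step 3 — Convert to polar: |V_total| = 297.9 V, ∠V_total = -29.1°.

V_total = 297.9∠-29.1° V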